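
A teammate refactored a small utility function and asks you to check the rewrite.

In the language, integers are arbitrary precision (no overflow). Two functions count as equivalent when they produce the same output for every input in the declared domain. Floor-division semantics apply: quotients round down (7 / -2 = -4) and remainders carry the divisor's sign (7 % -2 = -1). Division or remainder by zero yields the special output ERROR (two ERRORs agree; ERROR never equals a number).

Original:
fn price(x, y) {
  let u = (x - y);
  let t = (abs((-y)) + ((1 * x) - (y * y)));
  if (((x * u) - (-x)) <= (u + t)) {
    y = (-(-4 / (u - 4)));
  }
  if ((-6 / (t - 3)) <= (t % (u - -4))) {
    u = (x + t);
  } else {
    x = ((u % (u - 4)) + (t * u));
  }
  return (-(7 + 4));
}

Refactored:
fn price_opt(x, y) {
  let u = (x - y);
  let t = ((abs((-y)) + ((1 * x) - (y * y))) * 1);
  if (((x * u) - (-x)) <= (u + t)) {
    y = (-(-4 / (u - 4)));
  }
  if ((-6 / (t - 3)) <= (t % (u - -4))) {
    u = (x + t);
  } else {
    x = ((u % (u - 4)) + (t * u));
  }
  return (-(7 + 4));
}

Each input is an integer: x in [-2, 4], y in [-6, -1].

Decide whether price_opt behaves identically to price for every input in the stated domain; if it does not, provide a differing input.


The two are interchangeable: arithmetic usage differs; also constant usage differs, and every declared input agrees.
One worked example (x=0, y=-4) — price: u = 4; t = -12; (((x * u) - (-x)) <= (u + t)) -> false; ((-6 / (t - 3)) <= (t % (u - -4))) -> true; u = -12; return -11; price_opt: u = 4; t = -12; (((x * u) - (-x)) <= (u + t)) -> false; ((-6 / (t - 3)) <= (t % (u - -4))) -> true; u = -12; return -11; agreement on -11.
Checked all 42 inputs in the declared domain: the outputs agree on every one.
verdict: equivalent


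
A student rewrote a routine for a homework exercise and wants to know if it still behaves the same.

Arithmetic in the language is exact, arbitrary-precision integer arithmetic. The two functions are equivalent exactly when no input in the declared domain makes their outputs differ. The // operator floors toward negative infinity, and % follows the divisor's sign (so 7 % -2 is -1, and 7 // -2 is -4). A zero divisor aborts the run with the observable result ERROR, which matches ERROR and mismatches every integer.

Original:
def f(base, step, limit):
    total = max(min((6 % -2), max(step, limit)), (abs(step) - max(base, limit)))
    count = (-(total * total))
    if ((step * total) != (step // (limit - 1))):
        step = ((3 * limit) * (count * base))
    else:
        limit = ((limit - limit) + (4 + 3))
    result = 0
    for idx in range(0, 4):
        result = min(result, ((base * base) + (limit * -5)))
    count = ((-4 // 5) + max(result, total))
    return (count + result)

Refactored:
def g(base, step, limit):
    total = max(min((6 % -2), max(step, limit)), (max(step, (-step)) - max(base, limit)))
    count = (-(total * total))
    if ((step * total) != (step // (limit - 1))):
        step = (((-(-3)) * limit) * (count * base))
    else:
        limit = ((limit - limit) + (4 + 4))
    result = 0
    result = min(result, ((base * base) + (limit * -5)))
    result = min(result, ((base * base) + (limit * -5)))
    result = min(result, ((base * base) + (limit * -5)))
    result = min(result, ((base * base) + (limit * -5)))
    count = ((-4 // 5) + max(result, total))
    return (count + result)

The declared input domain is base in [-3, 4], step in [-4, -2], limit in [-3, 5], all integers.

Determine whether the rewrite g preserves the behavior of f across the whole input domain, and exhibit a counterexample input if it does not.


On input base=-3, step=-3, limit=2, f returns -26 while g returns -31.
verdict: not equivalent; witness: base=-3, step=-3, limit=2


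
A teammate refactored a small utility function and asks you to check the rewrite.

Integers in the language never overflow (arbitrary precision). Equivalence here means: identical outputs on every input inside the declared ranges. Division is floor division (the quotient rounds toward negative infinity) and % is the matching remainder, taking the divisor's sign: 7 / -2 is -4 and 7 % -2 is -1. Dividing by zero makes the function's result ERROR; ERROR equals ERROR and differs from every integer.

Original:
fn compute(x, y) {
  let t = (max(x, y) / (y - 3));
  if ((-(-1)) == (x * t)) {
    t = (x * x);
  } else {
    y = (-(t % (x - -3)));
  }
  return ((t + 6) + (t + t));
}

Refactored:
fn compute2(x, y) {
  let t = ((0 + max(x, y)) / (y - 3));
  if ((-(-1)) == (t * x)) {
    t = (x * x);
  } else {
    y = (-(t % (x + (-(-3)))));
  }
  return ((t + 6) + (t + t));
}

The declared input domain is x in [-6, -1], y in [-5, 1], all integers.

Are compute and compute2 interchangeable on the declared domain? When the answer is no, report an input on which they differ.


Changes here: arithmetic usage differs, plus constant usage differs; the full 42-point sweep finds no disagreement.
verdict: equivalent


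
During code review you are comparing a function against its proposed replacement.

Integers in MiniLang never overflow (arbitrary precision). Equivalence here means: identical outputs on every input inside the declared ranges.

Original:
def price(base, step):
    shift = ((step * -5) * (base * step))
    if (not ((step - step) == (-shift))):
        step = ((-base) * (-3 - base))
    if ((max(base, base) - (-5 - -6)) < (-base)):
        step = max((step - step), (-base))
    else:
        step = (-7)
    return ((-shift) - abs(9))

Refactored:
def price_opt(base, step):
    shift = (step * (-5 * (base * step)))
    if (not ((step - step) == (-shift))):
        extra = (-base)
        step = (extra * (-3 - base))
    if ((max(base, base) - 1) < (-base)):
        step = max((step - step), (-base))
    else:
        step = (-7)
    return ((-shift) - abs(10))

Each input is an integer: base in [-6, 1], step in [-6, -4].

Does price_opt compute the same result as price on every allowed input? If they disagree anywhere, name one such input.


There is a counterexample at base=-6, step=-6: -1089 on one side, -1090 on the other.
price: shift becomes 1080; next (not ((step - step) == (-shift))) evaluates to true; next step becomes 18; next ((max(base, base) - (-5 - -6)) < (-base)) evaluates to true; next step becomes 6; next final value -1089
price_opt: shift becomes 1080; next (not ((step - step) == (-shift))) evaluates to true; next extra becomes 6; next step becomes 18; next ((max(base, base) - 1) < (-base)) evaluates to true; next step becomes 6; next final value -1090
verdict: not equivalent; witness: base=-6, step=-6


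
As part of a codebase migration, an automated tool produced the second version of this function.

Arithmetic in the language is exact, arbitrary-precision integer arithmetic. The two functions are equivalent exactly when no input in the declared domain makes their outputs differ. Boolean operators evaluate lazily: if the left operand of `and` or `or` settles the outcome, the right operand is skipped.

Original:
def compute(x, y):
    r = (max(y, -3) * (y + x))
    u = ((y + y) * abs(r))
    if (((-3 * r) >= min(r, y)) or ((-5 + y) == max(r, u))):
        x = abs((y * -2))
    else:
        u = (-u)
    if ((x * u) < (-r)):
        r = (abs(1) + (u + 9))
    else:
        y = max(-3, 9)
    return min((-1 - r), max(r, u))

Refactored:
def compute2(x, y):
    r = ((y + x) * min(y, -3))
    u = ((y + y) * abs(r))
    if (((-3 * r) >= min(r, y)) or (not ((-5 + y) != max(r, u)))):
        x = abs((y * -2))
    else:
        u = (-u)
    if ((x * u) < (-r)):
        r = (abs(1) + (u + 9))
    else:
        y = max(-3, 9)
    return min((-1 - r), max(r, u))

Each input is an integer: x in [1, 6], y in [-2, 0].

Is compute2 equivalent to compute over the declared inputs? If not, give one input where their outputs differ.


Consider the input x=1, y=-2.
compute: r becomes 2; next u becomes -8; next (((-3 * r) >= min(r, y)) or ((-5 + y) == max(r, u))) evaluates to false; next u becomes 8; next ((x * u) < (-r)) evaluates to false; next y becomes 9; next final value -3
compute2: r becomes 3; next u becomes -12; next (((-3 * r) >= min(r, y)) or (not ((-5 + y) != max(r, u)))) evaluates to false; next u becomes 12; next ((x * u) < (-r)) evaluates to false; next y becomes 9; next final value -4
-3 and -4 differ, so these are not the same function on this domain.
verdict: not equivalent; witness: x=1, y=-2


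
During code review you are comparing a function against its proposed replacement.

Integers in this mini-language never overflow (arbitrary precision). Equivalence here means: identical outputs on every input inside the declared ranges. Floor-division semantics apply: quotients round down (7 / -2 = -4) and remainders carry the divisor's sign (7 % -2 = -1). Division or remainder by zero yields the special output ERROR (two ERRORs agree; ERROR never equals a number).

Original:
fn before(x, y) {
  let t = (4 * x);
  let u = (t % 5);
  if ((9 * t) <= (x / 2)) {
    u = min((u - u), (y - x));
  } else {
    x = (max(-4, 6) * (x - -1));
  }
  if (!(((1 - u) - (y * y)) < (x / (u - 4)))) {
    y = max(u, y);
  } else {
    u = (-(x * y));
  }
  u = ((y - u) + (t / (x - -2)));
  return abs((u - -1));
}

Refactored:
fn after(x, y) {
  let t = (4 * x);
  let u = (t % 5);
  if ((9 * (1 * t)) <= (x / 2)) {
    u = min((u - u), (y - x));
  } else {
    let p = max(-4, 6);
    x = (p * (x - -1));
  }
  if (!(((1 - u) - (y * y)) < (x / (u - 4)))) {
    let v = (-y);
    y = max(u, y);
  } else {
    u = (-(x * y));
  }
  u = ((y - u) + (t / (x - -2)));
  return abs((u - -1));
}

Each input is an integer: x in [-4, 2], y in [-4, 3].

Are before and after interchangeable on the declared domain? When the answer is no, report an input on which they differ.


Changes here: constant usage differs; and statement counts differ; and arithmetic usage differs; and local variable names differ; the full 56-point sweep finds no disagreement.
verdict: equivalent


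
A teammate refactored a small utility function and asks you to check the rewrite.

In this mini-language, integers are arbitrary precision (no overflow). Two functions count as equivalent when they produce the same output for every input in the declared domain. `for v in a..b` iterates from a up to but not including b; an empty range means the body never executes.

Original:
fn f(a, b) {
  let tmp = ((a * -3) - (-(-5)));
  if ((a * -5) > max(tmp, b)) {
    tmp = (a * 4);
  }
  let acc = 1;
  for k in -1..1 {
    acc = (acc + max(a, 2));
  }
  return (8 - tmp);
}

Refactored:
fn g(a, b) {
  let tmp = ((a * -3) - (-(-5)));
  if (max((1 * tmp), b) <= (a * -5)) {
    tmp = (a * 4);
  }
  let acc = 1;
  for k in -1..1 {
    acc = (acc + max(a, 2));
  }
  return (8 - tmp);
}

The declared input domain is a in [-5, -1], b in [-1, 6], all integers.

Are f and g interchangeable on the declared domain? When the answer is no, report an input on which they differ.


Not equivalent: a=-1, b=5 separates them (10 vs 12).
f: tmp=-2, then ((a * -5) > max(tmp, b)) is false, then acc=1, then (k=-1), then acc=3, then (k=0), then acc=5, then returns 10
g: tmp=-2, then (max((1 * tmp), b) <= (a * -5)) is true, then tmp=-4, then acc=1, then (k=-1), then acc=3, then (k=0), then acc=5, then returns 12
verdict: not equivalent; witness: a=-1, b=5


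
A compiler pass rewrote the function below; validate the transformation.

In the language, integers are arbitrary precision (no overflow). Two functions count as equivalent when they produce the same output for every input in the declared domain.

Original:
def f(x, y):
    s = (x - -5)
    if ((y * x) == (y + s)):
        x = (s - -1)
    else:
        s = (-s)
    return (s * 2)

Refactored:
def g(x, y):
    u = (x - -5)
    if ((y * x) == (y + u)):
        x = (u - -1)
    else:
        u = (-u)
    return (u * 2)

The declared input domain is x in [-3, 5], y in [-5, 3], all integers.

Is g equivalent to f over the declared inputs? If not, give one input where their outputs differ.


Equivalent — the differences include local variable names differ, yet no declared input distinguishes the two.
Spot check at x=-2, y=0 — f: s=3, then ((y * x) == (y + s)) is false, then s=-3, then returns -6. g: u=3, then ((y * x) == (y + u)) is false, then u=-3, then returns -6. Both give -6.
Sweeping the whole domain (81 inputs) finds no disagreement.
verdict: equivalent


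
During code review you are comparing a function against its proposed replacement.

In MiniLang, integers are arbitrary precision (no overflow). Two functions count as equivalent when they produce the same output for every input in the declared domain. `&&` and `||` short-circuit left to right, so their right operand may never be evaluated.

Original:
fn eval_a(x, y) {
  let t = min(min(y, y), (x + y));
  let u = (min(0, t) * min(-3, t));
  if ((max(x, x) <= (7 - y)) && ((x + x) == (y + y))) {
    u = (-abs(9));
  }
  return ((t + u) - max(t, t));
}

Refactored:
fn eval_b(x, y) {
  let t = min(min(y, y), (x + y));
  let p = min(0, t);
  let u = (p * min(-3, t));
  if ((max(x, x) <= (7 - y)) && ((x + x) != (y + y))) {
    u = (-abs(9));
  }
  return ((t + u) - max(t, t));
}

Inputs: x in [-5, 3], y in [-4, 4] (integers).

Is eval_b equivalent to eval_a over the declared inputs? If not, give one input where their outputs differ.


Consider the input x=-5, y=-4.
eval_a: t := -9 | u := 81 | ((max(x, x) <= (7 - y)) && ((x + x) == (y + y))): false | result 81
eval_b: t := -9 | p := -9 | u := 81 | ((max(x, x) <= (7 - y)) && ((x + x) != (y + y))): true | u := -9 | result -9
81 and -9 differ, so these are not the same function on this domain.
verdict: not equivalent; witness: x=-5, y=-4


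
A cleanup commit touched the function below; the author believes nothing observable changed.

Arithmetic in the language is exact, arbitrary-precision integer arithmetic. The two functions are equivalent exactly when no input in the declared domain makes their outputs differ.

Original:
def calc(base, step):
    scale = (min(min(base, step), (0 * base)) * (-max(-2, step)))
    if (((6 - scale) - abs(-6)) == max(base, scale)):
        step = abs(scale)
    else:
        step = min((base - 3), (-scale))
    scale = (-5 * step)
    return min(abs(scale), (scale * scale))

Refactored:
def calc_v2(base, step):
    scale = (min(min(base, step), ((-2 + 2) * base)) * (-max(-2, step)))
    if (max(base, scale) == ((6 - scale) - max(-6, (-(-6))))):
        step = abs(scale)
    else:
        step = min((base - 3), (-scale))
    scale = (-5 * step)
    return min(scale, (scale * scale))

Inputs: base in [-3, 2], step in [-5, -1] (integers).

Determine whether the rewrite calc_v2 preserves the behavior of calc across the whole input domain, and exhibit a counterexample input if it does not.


These are not equivalent — on base=1, step=-1 the outputs split (5 vs -5).
calc: scale becomes -1; next (((6 - scale) - abs(-6)) == max(base, scale)) evaluates to true; next step becomes 1; next scale becomes -5; next final value 5
calc_v2: scale becomes -1; next (max(base, scale) == ((6 - scale) - max(-6, (-(-6))))) evaluates to true; next step becomes 1; next scale becomes -5; next final value -5
verdict: not equivalent; witness: base=1, step=-1


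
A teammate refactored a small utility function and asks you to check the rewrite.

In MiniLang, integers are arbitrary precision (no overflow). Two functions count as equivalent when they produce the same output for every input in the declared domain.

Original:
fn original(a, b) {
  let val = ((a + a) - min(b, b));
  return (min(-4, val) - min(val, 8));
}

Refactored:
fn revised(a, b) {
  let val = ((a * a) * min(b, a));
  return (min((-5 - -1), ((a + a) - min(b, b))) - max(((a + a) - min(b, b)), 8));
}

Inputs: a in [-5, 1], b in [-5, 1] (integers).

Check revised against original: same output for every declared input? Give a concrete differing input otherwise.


The rewrite breaks on a=-5, b=-5, where the results are 0 and -13.
original: val=-5, then returns 0
revised: val=-125, then returns -13
verdict: not equivalent; witness: a=-5, b=-5


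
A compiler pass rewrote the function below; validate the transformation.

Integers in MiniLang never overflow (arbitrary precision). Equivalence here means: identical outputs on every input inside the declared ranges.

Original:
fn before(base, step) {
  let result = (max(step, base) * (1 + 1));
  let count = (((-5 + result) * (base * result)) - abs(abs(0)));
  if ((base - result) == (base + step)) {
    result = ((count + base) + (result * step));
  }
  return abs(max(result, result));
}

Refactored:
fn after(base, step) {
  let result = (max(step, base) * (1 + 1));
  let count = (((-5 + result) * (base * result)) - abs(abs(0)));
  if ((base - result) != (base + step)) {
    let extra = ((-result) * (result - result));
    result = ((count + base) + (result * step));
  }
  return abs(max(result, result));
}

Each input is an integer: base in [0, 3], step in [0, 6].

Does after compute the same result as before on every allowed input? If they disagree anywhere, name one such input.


These are not equivalent — on base=0, step=2 the outputs split (4 vs 8).
before: result = 4; count = 0; ((base - result) == (base + step)) -> false; return 4
after: result = 4; count = 0; ((base - result) != (base + step)) -> true; extra = 0; result = 8; return 8
verdict: not equivalent; witness: base=0, step=2


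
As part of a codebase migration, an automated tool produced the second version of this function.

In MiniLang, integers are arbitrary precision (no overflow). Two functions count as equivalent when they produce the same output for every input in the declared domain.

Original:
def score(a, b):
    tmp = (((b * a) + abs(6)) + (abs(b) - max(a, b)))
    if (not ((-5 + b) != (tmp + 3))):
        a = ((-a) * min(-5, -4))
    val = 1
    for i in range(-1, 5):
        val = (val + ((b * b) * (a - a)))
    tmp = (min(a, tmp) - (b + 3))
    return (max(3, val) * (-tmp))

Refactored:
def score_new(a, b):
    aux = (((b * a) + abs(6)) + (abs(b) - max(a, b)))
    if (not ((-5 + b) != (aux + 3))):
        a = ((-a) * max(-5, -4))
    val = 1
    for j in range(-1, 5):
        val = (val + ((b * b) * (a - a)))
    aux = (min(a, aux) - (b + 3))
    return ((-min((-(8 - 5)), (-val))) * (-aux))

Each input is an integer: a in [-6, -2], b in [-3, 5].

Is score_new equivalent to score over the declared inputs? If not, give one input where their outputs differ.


Try a=-6, b=2.
score: tmp = -6; (not ((-5 + b) != (tmp + 3))) -> true; a = -30; val = 1; [i=-1]; val = 1; [i=0]; val = 1; [i=1]; val = 1; [i=2]; val = 1; [i=3]; val = 1; [i=4]; val = 1; tmp = -35; return 105
score_new: aux = -6; (not ((-5 + b) != (aux + 3))) -> true; a = -24; val = 1; [j=-1]; val = 1; [j=0]; val = 1; [j=1]; val = 1; [j=2]; val = 1; [j=3]; val = 1; [j=4]; val = 1; aux = -29; return 87
105 != 87, so the rewrite changes behavior.
verdict: not equivalent; witness: a=-6, b=2


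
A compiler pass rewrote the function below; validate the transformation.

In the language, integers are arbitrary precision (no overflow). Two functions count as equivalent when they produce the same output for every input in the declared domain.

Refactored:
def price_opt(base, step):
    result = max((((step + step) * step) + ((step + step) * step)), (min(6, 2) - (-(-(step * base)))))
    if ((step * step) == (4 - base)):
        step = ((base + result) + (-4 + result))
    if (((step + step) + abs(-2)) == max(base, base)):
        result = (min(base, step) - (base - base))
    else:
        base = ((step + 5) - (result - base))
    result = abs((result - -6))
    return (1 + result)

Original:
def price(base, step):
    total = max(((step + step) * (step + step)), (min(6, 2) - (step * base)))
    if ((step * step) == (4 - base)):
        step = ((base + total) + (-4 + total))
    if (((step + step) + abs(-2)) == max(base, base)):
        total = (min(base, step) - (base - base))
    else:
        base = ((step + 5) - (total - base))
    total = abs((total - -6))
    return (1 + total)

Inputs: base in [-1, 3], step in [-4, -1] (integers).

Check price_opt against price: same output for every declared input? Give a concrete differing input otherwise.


Behavior is preserved: although local variable names differ; and arithmetic usage differs, the outputs never diverge.
Spot check at base=0, step=-2 — price: total := 16 | ((step * step) == (4 - base)): true | step := 28 | (((step + step) + abs(-2)) == max(base, base)): false | base := 17 | total := 22 | result 23. price_opt: result := 16 | ((step * step) == (4 - base)): true | step := 28 | (((step + step) + abs(-2)) == max(base, base)): false | base := 17 | result := 22 | result 23. Both give 23.
Every one of the 20 inputs gives matching results.
verdict: equivalent


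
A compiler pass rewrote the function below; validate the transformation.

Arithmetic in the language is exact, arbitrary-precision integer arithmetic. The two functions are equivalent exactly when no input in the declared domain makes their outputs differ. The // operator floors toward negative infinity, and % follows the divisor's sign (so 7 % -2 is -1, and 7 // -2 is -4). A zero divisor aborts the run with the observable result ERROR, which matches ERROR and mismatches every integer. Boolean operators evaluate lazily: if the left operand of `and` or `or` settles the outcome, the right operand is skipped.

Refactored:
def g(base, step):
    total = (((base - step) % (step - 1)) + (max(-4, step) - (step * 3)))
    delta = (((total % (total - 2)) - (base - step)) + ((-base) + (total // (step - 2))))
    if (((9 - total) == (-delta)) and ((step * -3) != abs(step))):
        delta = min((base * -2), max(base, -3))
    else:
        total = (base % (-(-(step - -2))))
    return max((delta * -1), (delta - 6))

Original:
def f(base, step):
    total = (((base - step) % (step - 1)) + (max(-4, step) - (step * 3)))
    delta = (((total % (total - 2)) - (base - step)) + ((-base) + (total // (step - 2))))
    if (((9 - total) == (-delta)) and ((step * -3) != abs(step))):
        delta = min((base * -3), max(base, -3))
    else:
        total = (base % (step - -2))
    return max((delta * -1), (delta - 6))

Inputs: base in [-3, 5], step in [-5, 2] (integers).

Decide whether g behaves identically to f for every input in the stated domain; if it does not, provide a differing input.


Run the pair on base=1, step=-2.
f: total=4, then delta=-5, then (((9 - total) == (-delta)) and ((step * -3) != abs(step))) is true, then delta=-3, then returns 3
g: total=4, then delta=-5, then (((9 - total) == (-delta)) and ((step * -3) != abs(step))) is true, then delta=-2, then returns 2
3 and 2 differ, so these are not the same function on this domain.
verdict: not equivalent; witness: base=1, step=-2


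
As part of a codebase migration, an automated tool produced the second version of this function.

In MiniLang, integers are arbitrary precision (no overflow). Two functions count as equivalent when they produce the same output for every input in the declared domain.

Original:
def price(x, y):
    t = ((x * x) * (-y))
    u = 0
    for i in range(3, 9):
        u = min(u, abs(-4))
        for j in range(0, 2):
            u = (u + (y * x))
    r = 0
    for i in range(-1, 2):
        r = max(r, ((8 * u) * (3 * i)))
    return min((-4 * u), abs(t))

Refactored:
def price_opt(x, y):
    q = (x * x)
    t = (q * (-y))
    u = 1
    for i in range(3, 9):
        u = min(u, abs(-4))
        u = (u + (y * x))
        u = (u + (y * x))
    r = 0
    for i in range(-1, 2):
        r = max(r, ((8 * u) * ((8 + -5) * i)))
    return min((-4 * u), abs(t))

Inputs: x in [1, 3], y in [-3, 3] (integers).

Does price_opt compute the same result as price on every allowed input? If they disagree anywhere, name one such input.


There is a counterexample at x=1, y=0: 0 on one side, -4 on the other.
price: t := 0 | u := 0 | iter i=3: | u := 0 | iter j=0: | u := 0 | iter j=1: | u := 0 | iter i=4: | u := 0 | iter j=0: | u := 0 | iter j=1: | u := 0 | iter i=5: | u := 0 | iter j=0: | u := 0 | iter j=1: | u := 0 | iter i=6: | u := 0 | iter j=0: | u := 0 | iter j=1: | u := 0 | iter i=7: | u := 0 | iter j=0: | u := 0 | iter j=1: | u := 0 | iter i=8: | u := 0 | iter j=0: | u := 0 | iter j=1: | u := 0 | r := 0 | iter i=-1: | r := 0 | iter i=0: | r := 0 | iter i=1: | r := 0 | result 0
price_opt: q := 1 | t := 0 | u := 1 | iter i=3: | u := 1 | u := 1 | u := 1 | iter i=4: | u := 1 | u := 1 | u := 1 | iter i=5: | u := 1 | u := 1 | u := 1 | iter i=6: | u := 1 | u := 1 | u := 1 | iter i=7: | u := 1 | u := 1 | u := 1 | iter i=8: | u := 1 | u := 1 | u := 1 | r := 0 | iter i=-1: | r := 0 | iter i=0: | r := 0 | iter i=1: | r := 24 | result -4
verdict: not equivalent; witness: x=1, y=0


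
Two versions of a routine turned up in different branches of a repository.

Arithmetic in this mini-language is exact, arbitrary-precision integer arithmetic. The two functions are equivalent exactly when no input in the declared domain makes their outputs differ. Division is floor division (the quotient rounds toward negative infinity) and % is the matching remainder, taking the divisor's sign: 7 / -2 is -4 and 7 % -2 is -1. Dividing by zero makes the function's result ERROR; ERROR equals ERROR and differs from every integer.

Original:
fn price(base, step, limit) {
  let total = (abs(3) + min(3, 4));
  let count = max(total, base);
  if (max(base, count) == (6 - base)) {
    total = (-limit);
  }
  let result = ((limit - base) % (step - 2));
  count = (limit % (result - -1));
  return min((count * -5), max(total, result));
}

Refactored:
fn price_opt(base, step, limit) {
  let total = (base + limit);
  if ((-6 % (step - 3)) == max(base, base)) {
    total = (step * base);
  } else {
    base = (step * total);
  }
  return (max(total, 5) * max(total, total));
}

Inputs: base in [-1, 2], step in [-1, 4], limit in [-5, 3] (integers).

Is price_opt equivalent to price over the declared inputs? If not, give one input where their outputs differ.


These are not equivalent — on base=-1, step=-1, limit=-5 the outputs split (ERROR vs -30).
price: total becomes 6; next count becomes 6; next (max(base, count) == (6 - base)) evaluates to false; next result becomes -1; next hits division by zero so the output is ERROR
price_opt: total becomes -6; next ((-6 % (step - 3)) == max(base, base)) evaluates to false; next base becomes 6; next final value -30
verdict: not equivalent; witness: base=-1, step=-1, limit=-5


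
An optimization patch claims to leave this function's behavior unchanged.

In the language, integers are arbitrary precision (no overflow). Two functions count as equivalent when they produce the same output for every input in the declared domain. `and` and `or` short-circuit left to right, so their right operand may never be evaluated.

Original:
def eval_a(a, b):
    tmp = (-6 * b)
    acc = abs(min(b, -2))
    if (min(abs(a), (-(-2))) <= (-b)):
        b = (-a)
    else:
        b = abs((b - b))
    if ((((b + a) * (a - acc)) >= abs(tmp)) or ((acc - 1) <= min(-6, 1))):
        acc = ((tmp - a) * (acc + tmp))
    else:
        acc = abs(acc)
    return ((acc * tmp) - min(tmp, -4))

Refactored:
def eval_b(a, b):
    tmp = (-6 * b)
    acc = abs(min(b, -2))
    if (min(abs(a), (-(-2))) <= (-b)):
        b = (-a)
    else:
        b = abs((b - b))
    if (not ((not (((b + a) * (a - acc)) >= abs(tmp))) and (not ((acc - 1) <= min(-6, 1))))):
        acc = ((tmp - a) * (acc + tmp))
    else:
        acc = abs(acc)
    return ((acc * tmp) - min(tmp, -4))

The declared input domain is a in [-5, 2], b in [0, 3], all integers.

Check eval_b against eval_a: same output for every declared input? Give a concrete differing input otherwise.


Reading the diff, among the changes: boolean connective usage differs.
One worked example (a=-3, b=0) — eval_a: tmp = 0; acc = 2; (min(abs(a), (-(-2))) <= (-b)) -> false; b = 0; ((((b + a) * (a - acc)) >= abs(tmp)) or ((acc - 1) <= min(-6, 1))) -> true; acc = 6; return 4; eval_b: tmp = 0; acc = 2; (min(abs(a), (-(-2))) <= (-b)) -> false; b = 0; (not ((not (((b + a) * (a - acc)) >= abs(tmp))) and (not ((acc - 1) <= min(-6, 1))))) -> true; acc = 6; return 4; agreement on 4.
Across all 32 domain points the two functions coincide.
verdict: equivalent


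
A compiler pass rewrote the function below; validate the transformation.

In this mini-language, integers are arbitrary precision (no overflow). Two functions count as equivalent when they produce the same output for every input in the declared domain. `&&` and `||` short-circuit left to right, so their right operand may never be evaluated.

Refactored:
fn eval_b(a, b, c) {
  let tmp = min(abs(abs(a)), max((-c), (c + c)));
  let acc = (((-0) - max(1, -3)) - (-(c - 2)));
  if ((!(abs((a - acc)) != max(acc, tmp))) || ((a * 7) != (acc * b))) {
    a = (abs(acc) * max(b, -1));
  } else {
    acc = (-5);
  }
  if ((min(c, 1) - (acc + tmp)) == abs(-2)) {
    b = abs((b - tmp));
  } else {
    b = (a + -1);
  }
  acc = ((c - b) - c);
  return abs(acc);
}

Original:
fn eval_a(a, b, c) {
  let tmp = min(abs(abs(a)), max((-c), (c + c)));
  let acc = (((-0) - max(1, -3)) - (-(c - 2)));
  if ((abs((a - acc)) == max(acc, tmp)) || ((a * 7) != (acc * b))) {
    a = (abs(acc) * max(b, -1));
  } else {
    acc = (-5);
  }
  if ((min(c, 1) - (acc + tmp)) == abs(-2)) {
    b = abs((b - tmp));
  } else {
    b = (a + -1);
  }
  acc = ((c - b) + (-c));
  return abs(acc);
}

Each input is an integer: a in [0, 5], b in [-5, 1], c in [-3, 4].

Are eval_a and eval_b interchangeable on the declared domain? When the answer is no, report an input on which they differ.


Behavior is preserved: although arithmetic usage differs; comparison usage differs; boolean connective usage differs, the outputs never diverge.
Tracing a=1, b=-4, c=2: eval_a: tmp=1, then acc=-1, then ((abs((a - acc)) == max(acc, tmp)) || ((a * 7) != (acc * b))) is true, then a=-1, then ((min(c, 1) - (acc + tmp)) == abs(-2)) is false, then b=-2, then acc=2, then returns 2 | eval_b: tmp=1, then acc=-1, then ((!(abs((a - acc)) != max(acc, tmp))) || ((a * 7) != (acc * b))) is true, then a=-1, then ((min(c, 1) - (acc + tmp)) == abs(-2)) is false, then b=-2, then acc=2, then returns 2 — matching result 2.
Sweeping the whole domain (336 inputs) finds no disagreement.
verdict: equivalent


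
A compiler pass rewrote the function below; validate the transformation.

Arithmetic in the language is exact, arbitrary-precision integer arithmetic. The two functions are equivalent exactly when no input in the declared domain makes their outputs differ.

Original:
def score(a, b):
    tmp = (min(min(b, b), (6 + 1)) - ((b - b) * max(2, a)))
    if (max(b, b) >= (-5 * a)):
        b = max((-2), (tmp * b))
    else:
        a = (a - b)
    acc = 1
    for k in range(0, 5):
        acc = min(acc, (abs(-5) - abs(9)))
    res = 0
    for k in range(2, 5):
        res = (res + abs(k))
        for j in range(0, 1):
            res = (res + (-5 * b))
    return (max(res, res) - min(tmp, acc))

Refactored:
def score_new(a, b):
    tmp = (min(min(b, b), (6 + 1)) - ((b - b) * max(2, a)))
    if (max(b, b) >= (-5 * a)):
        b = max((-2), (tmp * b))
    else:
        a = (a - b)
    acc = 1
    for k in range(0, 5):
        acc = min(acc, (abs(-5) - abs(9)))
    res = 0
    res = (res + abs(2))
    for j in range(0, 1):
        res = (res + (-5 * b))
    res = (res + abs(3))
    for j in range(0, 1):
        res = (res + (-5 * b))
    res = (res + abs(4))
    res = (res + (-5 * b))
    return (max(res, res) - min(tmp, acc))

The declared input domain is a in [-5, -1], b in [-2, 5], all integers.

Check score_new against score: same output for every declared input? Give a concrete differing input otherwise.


Side by side, the visible changes include: statement counts differ; loop structure differs; min/max/abs usage differs; constant usage differs; arithmetic usage differs.
As a probe, take a=-3, b=3: score runs tmp := 3 | (max(b, b) >= (-5 * a)): false | a := -6 | acc := 1 | iter k=0: | acc := -4 | iter k=1: | acc := -4 | iter k=2: | acc := -4 | iter k=3: | acc := -4 | iter k=4: | acc := -4 | res := 0 | iter k=2: | res := 2 | iter j=0: | res := -13 | iter k=3: | res := -10 | iter j=0: | res := -25 | iter k=4: | res := -21 | iter j=0: | res := -36 | result -32; score_new runs tmp := 3 | (max(b, b) >= (-5 * a)): false | a := -6 | acc := 1 | iter k=0: | acc := -4 | iter k=1: | acc := -4 | iter k=2: | acc := -4 | iter k=3: | acc := -4 | iter k=4: | acc := -4 | res := 0 | res := 2 | iter j=0: | res := -13 | res := -10 | iter j=0: | res := -25 | res := -21 | res := -36 | result -32; both end at -32.
Checked all 40 inputs in the declared domain: the outputs agree on every one.
verdict: equivalent


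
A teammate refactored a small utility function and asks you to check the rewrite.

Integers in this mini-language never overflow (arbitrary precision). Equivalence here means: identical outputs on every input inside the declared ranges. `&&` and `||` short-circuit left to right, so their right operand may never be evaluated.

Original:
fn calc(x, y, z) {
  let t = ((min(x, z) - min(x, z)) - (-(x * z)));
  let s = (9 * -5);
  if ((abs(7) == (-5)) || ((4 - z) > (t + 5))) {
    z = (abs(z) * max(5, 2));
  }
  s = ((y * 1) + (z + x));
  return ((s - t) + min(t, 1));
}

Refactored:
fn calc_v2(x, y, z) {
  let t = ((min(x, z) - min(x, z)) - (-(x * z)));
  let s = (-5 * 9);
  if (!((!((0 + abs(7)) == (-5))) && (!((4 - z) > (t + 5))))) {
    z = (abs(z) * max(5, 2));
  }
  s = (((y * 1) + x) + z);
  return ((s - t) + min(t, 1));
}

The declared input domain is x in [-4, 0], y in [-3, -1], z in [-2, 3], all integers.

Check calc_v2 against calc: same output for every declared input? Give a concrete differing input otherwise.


Behavior is preserved: although constant usage differs; and arithmetic usage differs; and boolean connective usage differs, the outputs never diverge.
One worked example (x=-2, y=-3, z=0) — calc: t := 0 | s := -45 | ((abs(7) == (-5)) || ((4 - z) > (t + 5))): false | s := -5 | result -5; calc_v2: t := 0 | s := -45 | (!((!((0 + abs(7)) == (-5))) && (!((4 - z) > (t + 5))))): false | s := -5 | result -5; agreement on -5.
Sweeping the whole domain (90 inputs) finds no disagreement.
verdict: equivalent


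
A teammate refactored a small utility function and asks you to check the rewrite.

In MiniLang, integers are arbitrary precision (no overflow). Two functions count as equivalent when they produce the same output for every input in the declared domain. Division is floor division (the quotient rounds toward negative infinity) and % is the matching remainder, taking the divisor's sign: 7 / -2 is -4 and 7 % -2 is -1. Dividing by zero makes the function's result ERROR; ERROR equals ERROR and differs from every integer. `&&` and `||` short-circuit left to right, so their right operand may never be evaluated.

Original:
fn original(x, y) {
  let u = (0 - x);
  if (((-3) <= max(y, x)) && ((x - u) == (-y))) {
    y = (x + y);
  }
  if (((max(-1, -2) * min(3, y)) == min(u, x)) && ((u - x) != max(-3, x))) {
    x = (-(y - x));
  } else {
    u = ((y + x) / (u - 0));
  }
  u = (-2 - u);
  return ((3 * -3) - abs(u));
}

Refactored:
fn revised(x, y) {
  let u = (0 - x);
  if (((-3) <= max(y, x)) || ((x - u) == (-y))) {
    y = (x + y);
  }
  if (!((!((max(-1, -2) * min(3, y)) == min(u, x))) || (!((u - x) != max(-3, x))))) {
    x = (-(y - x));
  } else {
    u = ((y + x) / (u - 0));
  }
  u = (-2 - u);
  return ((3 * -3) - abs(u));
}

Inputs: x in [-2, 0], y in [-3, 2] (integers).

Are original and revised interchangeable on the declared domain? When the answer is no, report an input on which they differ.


On input x=-2, y=-3, original returns -10 while revised returns -11.
verdict: not equivalent; witness: x=-2, y=-3


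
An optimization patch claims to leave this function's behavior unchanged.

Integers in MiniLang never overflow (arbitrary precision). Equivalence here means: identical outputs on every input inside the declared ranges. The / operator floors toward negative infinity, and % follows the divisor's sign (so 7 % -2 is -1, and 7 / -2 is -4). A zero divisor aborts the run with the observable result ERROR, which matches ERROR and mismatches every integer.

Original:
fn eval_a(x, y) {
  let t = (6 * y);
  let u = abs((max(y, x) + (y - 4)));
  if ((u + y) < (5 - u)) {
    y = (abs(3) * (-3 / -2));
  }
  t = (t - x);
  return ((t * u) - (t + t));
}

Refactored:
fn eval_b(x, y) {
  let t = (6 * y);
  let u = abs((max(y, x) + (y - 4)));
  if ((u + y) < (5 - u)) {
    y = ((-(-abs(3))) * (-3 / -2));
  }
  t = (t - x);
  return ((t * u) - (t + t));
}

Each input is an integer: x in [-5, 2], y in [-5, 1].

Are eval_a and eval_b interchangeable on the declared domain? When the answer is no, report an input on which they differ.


Side by side, the visible changes include: same computation, different form.
Spot check at x=2, y=1 — eval_a: t=6, then u=1, then ((u + y) < (5 - u)) is true, then y=3, then t=4, then returns -4. eval_b: t=6, then u=1, then ((u + y) < (5 - u)) is true, then y=3, then t=4, then returns -4. Both give -4.
Checked all 56 inputs in the declared domain: the outputs agree on every one.
verdict: equivalent


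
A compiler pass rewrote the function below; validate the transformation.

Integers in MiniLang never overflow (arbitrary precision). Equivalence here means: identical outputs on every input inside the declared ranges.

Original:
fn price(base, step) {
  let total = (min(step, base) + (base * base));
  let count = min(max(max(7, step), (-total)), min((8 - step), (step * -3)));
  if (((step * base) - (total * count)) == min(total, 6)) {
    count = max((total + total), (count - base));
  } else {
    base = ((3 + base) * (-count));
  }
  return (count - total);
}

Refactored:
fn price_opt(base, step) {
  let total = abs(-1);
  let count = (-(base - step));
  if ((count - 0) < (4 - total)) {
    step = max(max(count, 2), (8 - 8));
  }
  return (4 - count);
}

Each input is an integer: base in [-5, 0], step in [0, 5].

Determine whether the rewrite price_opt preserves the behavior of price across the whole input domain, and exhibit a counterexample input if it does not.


Take base=-5, step=0.
price: total := 20 | count := 0 | (((step * base) - (total * count)) == min(total, 6)): false | base := 0 | result -20
price_opt: total := 1 | count := 5 | ((count - 0) < (4 - total)): false | result -1
-20 and -1 differ, so these are not the same function on this domain.
verdict: not equivalent; witness: base=-5, step=0


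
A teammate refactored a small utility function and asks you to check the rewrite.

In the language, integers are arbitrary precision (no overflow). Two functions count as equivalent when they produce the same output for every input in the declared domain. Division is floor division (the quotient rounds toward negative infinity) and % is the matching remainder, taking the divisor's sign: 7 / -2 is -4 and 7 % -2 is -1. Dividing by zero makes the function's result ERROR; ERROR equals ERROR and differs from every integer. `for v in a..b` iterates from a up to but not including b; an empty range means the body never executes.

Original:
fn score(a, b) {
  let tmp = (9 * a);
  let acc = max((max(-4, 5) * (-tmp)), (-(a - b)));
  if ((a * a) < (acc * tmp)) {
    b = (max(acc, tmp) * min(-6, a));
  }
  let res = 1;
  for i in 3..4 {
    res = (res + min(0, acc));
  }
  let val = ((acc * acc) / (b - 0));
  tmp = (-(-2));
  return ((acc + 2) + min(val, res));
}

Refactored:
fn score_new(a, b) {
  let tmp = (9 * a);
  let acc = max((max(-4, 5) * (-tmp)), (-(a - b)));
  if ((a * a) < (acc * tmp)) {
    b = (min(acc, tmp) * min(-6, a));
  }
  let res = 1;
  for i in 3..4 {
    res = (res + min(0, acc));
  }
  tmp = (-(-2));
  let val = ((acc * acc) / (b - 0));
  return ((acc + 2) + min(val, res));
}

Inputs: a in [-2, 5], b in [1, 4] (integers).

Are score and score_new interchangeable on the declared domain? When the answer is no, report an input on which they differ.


Equivalent. The one real change (`max(acc, tmp)` became `min(acc, tmp)`) has no effect anywhere in the declared ranges.
An exhaustive pass over the 32 declared inputs shows identical outputs.
One worked example (a=3, b=1) — score: tmp := 27 | acc := -2 | ((a * a) < (acc * tmp)): false | res := 1 | iter i=3: | res := -1 | val := 4 | tmp := 2 | result -1; score_new: tmp := 27 | acc := -2 | ((a * a) < (acc * tmp)): false | res := 1 | iter i=3: | res := -1 | tmp := 2 | val := 4 | result -1; agreement on -1.
verdict: equivalent
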